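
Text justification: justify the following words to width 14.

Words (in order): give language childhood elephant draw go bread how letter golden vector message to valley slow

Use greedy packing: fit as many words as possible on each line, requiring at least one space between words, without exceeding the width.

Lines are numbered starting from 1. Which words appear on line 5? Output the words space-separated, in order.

Line 1: ['give', 'language'] (min_width=13, slack=1)
Line 2: ['childhood'] (min_width=9, slack=5)
Line 3: ['elephant', 'draw'] (min_width=13, slack=1)
Line 4: ['go', 'bread', 'how'] (min_width=12, slack=2)
Line 5: ['letter', 'golden'] (min_width=13, slack=1)
Line 6: ['vector', 'message'] (min_width=14, slack=0)
Line 7: ['to', 'valley', 'slow'] (min_width=14, slack=0)

Answer: letter golden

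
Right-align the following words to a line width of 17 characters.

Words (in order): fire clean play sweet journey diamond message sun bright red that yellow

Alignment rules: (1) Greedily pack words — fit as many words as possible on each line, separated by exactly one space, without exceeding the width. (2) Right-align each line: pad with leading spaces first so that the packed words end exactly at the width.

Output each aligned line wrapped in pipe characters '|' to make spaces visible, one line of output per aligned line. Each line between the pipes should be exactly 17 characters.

Line 1: ['fire', 'clean', 'play'] (min_width=15, slack=2)
Line 2: ['sweet', 'journey'] (min_width=13, slack=4)
Line 3: ['diamond', 'message'] (min_width=15, slack=2)
Line 4: ['sun', 'bright', 'red'] (min_width=14, slack=3)
Line 5: ['that', 'yellow'] (min_width=11, slack=6)

Answer: |  fire clean play|
|    sweet journey|
|  diamond message|
|   sun bright red|
|      that yellow|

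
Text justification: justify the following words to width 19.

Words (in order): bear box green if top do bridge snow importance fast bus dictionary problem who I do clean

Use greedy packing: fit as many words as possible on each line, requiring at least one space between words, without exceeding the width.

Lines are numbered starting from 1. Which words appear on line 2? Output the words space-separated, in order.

Answer: top do bridge snow

Derivation:
Line 1: ['bear', 'box', 'green', 'if'] (min_width=17, slack=2)
Line 2: ['top', 'do', 'bridge', 'snow'] (min_width=18, slack=1)
Line 3: ['importance', 'fast', 'bus'] (min_width=19, slack=0)
Line 4: ['dictionary', 'problem'] (min_width=18, slack=1)
Line 5: ['who', 'I', 'do', 'clean'] (min_width=14, slack=5)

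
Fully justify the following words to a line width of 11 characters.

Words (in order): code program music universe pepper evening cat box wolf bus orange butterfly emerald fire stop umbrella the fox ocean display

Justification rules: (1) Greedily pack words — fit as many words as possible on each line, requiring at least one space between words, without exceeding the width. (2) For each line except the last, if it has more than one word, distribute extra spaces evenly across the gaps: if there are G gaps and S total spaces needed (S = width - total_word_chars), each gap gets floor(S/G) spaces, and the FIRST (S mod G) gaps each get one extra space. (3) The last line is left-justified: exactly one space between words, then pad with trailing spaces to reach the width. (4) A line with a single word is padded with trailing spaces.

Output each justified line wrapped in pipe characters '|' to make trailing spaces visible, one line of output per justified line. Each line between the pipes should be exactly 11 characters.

Answer: |code       |
|program    |
|music      |
|universe   |
|pepper     |
|evening cat|
|box    wolf|
|bus  orange|
|butterfly  |
|emerald    |
|fire   stop|
|umbrella   |
|the     fox|
|ocean      |
|display    |

Derivation:
Line 1: ['code'] (min_width=4, slack=7)
Line 2: ['program'] (min_width=7, slack=4)
Line 3: ['music'] (min_width=5, slack=6)
Line 4: ['universe'] (min_width=8, slack=3)
Line 5: ['pepper'] (min_width=6, slack=5)
Line 6: ['evening', 'cat'] (min_width=11, slack=0)
Line 7: ['box', 'wolf'] (min_width=8, slack=3)
Line 8: ['bus', 'orange'] (min_width=10, slack=1)
Line 9: ['butterfly'] (min_width=9, slack=2)
Line 10: ['emerald'] (min_width=7, slack=4)
Line 11: ['fire', 'stop'] (min_width=9, slack=2)
Line 12: ['umbrella'] (min_width=8, slack=3)
Line 13: ['the', 'fox'] (min_width=7, slack=4)
Line 14: ['ocean'] (min_width=5, slack=6)
Line 15: ['display'] (min_width=7, slack=4)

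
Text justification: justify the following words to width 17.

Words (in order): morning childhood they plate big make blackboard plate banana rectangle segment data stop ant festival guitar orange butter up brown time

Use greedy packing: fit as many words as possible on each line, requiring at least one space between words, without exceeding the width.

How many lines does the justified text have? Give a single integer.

Line 1: ['morning', 'childhood'] (min_width=17, slack=0)
Line 2: ['they', 'plate', 'big'] (min_width=14, slack=3)
Line 3: ['make', 'blackboard'] (min_width=15, slack=2)
Line 4: ['plate', 'banana'] (min_width=12, slack=5)
Line 5: ['rectangle', 'segment'] (min_width=17, slack=0)
Line 6: ['data', 'stop', 'ant'] (min_width=13, slack=4)
Line 7: ['festival', 'guitar'] (min_width=15, slack=2)
Line 8: ['orange', 'butter', 'up'] (min_width=16, slack=1)
Line 9: ['brown', 'time'] (min_width=10, slack=7)
Total lines: 9

Answer: 9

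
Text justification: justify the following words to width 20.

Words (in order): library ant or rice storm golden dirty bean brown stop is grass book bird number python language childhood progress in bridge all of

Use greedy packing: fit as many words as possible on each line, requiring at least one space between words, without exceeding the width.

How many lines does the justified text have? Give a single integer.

Answer: 8

Derivation:
Line 1: ['library', 'ant', 'or', 'rice'] (min_width=19, slack=1)
Line 2: ['storm', 'golden', 'dirty'] (min_width=18, slack=2)
Line 3: ['bean', 'brown', 'stop', 'is'] (min_width=18, slack=2)
Line 4: ['grass', 'book', 'bird'] (min_width=15, slack=5)
Line 5: ['number', 'python'] (min_width=13, slack=7)
Line 6: ['language', 'childhood'] (min_width=18, slack=2)
Line 7: ['progress', 'in', 'bridge'] (min_width=18, slack=2)
Line 8: ['all', 'of'] (min_width=6, slack=14)
Total lines: 8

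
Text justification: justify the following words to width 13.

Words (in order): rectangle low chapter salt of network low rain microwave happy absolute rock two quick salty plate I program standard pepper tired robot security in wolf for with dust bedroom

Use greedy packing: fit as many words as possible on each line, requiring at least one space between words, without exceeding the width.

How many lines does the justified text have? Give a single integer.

Line 1: ['rectangle', 'low'] (min_width=13, slack=0)
Line 2: ['chapter', 'salt'] (min_width=12, slack=1)
Line 3: ['of', 'network'] (min_width=10, slack=3)
Line 4: ['low', 'rain'] (min_width=8, slack=5)
Line 5: ['microwave'] (min_width=9, slack=4)
Line 6: ['happy'] (min_width=5, slack=8)
Line 7: ['absolute', 'rock'] (min_width=13, slack=0)
Line 8: ['two', 'quick'] (min_width=9, slack=4)
Line 9: ['salty', 'plate', 'I'] (min_width=13, slack=0)
Line 10: ['program'] (min_width=7, slack=6)
Line 11: ['standard'] (min_width=8, slack=5)
Line 12: ['pepper', 'tired'] (min_width=12, slack=1)
Line 13: ['robot'] (min_width=5, slack=8)
Line 14: ['security', 'in'] (min_width=11, slack=2)
Line 15: ['wolf', 'for', 'with'] (min_width=13, slack=0)
Line 16: ['dust', 'bedroom'] (min_width=12, slack=1)
Total lines: 16

Answer: 16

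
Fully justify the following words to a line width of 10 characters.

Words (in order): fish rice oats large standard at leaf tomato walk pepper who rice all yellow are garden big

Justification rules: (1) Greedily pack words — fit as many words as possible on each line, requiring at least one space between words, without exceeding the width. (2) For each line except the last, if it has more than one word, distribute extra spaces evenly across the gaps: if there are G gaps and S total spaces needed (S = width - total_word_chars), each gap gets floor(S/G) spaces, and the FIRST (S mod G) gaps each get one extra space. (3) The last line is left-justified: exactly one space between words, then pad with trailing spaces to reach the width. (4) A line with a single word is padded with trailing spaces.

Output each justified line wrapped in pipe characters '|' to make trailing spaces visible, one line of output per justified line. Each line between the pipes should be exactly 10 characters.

Line 1: ['fish', 'rice'] (min_width=9, slack=1)
Line 2: ['oats', 'large'] (min_width=10, slack=0)
Line 3: ['standard'] (min_width=8, slack=2)
Line 4: ['at', 'leaf'] (min_width=7, slack=3)
Line 5: ['tomato'] (min_width=6, slack=4)
Line 6: ['walk'] (min_width=4, slack=6)
Line 7: ['pepper', 'who'] (min_width=10, slack=0)
Line 8: ['rice', 'all'] (min_width=8, slack=2)
Line 9: ['yellow', 'are'] (min_width=10, slack=0)
Line 10: ['garden', 'big'] (min_width=10, slack=0)

Answer: |fish  rice|
|oats large|
|standard  |
|at    leaf|
|tomato    |
|walk      |
|pepper who|
|rice   all|
|yellow are|
|garden big|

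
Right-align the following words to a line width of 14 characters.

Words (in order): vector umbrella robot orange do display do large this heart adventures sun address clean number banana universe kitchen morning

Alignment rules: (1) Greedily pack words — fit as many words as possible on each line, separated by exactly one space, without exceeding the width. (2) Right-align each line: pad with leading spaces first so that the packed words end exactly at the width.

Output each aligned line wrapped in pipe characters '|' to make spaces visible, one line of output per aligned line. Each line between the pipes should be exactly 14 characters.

Answer: |        vector|
|umbrella robot|
|     orange do|
|    display do|
|    large this|
|         heart|
|adventures sun|
| address clean|
| number banana|
|      universe|
|       kitchen|
|       morning|

Derivation:
Line 1: ['vector'] (min_width=6, slack=8)
Line 2: ['umbrella', 'robot'] (min_width=14, slack=0)
Line 3: ['orange', 'do'] (min_width=9, slack=5)
Line 4: ['display', 'do'] (min_width=10, slack=4)
Line 5: ['large', 'this'] (min_width=10, slack=4)
Line 6: ['heart'] (min_width=5, slack=9)
Line 7: ['adventures', 'sun'] (min_width=14, slack=0)
Line 8: ['address', 'clean'] (min_width=13, slack=1)
Line 9: ['number', 'banana'] (min_width=13, slack=1)
Line 10: ['universe'] (min_width=8, slack=6)
Line 11: ['kitchen'] (min_width=7, slack=7)
Line 12: ['morning'] (min_width=7, slack=7)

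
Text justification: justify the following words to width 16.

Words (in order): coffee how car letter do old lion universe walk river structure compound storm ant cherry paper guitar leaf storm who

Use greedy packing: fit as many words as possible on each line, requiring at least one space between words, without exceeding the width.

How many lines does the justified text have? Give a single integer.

Line 1: ['coffee', 'how', 'car'] (min_width=14, slack=2)
Line 2: ['letter', 'do', 'old'] (min_width=13, slack=3)
Line 3: ['lion', 'universe'] (min_width=13, slack=3)
Line 4: ['walk', 'river'] (min_width=10, slack=6)
Line 5: ['structure'] (min_width=9, slack=7)
Line 6: ['compound', 'storm'] (min_width=14, slack=2)
Line 7: ['ant', 'cherry', 'paper'] (min_width=16, slack=0)
Line 8: ['guitar', 'leaf'] (min_width=11, slack=5)
Line 9: ['storm', 'who'] (min_width=9, slack=7)
Total lines: 9

Answer: 9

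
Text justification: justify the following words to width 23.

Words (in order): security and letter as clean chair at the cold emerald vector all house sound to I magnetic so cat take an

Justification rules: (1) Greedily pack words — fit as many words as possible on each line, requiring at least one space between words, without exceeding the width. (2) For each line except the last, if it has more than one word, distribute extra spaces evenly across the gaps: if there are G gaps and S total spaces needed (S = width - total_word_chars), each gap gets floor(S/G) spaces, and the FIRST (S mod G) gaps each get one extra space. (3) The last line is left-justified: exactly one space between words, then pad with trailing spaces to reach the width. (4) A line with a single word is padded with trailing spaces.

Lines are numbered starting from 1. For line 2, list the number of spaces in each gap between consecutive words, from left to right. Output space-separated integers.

Line 1: ['security', 'and', 'letter', 'as'] (min_width=22, slack=1)
Line 2: ['clean', 'chair', 'at', 'the', 'cold'] (min_width=23, slack=0)
Line 3: ['emerald', 'vector', 'all'] (min_width=18, slack=5)
Line 4: ['house', 'sound', 'to', 'I'] (min_width=16, slack=7)
Line 5: ['magnetic', 'so', 'cat', 'take', 'an'] (min_width=23, slack=0)

Answer: 1 1 1 1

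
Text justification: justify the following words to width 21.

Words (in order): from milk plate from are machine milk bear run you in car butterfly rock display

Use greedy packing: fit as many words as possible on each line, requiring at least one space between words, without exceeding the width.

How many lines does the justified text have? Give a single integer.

Answer: 5

Derivation:
Line 1: ['from', 'milk', 'plate', 'from'] (min_width=20, slack=1)
Line 2: ['are', 'machine', 'milk', 'bear'] (min_width=21, slack=0)
Line 3: ['run', 'you', 'in', 'car'] (min_width=14, slack=7)
Line 4: ['butterfly', 'rock'] (min_width=14, slack=7)
Line 5: ['display'] (min_width=7, slack=14)
Total lines: 5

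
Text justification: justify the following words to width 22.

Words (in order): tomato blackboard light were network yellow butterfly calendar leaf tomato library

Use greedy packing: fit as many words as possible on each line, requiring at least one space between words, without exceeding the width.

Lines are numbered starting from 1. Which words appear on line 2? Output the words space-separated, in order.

Answer: light were network

Derivation:
Line 1: ['tomato', 'blackboard'] (min_width=17, slack=5)
Line 2: ['light', 'were', 'network'] (min_width=18, slack=4)
Line 3: ['yellow', 'butterfly'] (min_width=16, slack=6)
Line 4: ['calendar', 'leaf', 'tomato'] (min_width=20, slack=2)
Line 5: ['library'] (min_width=7, slack=15)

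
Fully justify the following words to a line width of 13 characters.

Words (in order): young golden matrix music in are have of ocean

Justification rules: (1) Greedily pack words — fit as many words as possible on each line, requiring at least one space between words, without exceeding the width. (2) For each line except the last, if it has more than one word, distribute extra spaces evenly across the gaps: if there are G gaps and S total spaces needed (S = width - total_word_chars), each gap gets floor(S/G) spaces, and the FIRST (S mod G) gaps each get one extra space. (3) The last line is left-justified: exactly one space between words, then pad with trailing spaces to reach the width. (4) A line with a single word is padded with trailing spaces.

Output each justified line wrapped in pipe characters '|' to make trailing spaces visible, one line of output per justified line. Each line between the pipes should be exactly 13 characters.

Line 1: ['young', 'golden'] (min_width=12, slack=1)
Line 2: ['matrix', 'music'] (min_width=12, slack=1)
Line 3: ['in', 'are', 'have'] (min_width=11, slack=2)
Line 4: ['of', 'ocean'] (min_width=8, slack=5)

Answer: |young  golden|
|matrix  music|
|in  are  have|
|of ocean     |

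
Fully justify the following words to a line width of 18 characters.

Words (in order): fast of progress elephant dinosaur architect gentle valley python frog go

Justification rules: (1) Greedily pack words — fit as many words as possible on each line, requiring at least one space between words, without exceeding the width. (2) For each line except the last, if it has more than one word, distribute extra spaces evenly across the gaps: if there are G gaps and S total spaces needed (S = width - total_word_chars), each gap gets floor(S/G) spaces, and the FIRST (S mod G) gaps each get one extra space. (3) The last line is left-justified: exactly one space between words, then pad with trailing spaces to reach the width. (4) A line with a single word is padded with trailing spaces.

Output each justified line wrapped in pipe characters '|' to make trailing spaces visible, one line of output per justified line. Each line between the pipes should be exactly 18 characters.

Line 1: ['fast', 'of', 'progress'] (min_width=16, slack=2)
Line 2: ['elephant', 'dinosaur'] (min_width=17, slack=1)
Line 3: ['architect', 'gentle'] (min_width=16, slack=2)
Line 4: ['valley', 'python', 'frog'] (min_width=18, slack=0)
Line 5: ['go'] (min_width=2, slack=16)

Answer: |fast  of  progress|
|elephant  dinosaur|
|architect   gentle|
|valley python frog|
|go                |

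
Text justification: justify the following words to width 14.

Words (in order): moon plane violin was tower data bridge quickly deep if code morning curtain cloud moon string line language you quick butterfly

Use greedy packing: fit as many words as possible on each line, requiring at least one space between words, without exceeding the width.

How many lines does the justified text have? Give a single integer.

Line 1: ['moon', 'plane'] (min_width=10, slack=4)
Line 2: ['violin', 'was'] (min_width=10, slack=4)
Line 3: ['tower', 'data'] (min_width=10, slack=4)
Line 4: ['bridge', 'quickly'] (min_width=14, slack=0)
Line 5: ['deep', 'if', 'code'] (min_width=12, slack=2)
Line 6: ['morning'] (min_width=7, slack=7)
Line 7: ['curtain', 'cloud'] (min_width=13, slack=1)
Line 8: ['moon', 'string'] (min_width=11, slack=3)
Line 9: ['line', 'language'] (min_width=13, slack=1)
Line 10: ['you', 'quick'] (min_width=9, slack=5)
Line 11: ['butterfly'] (min_width=9, slack=5)
Total lines: 11

Answer: 11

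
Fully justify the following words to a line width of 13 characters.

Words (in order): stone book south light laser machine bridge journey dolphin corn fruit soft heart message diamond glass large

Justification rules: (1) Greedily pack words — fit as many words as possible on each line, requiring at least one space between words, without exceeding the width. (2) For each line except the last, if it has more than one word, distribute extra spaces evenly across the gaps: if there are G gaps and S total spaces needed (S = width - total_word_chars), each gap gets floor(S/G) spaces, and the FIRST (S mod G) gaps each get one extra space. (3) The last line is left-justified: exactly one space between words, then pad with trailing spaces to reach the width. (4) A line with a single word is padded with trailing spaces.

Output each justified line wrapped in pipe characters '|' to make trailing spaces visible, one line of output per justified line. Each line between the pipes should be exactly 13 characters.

Answer: |stone    book|
|south   light|
|laser machine|
|bridge       |
|journey      |
|dolphin  corn|
|fruit    soft|
|heart message|
|diamond glass|
|large        |

Derivation:
Line 1: ['stone', 'book'] (min_width=10, slack=3)
Line 2: ['south', 'light'] (min_width=11, slack=2)
Line 3: ['laser', 'machine'] (min_width=13, slack=0)
Line 4: ['bridge'] (min_width=6, slack=7)
Line 5: ['journey'] (min_width=7, slack=6)
Line 6: ['dolphin', 'corn'] (min_width=12, slack=1)
Line 7: ['fruit', 'soft'] (min_width=10, slack=3)
Line 8: ['heart', 'message'] (min_width=13, slack=0)
Line 9: ['diamond', 'glass'] (min_width=13, slack=0)
Line 10: ['large'] (min_width=5, slack=8)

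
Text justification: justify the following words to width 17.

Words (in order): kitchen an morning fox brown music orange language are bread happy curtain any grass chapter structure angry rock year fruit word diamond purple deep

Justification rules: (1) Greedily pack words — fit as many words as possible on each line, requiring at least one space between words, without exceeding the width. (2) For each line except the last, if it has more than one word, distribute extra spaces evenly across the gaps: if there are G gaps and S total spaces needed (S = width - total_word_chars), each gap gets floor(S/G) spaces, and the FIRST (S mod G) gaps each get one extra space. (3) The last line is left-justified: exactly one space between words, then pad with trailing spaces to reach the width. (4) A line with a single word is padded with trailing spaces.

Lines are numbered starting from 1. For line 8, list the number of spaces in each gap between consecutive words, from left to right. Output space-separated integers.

Answer: 2 2

Derivation:
Line 1: ['kitchen', 'an'] (min_width=10, slack=7)
Line 2: ['morning', 'fox', 'brown'] (min_width=17, slack=0)
Line 3: ['music', 'orange'] (min_width=12, slack=5)
Line 4: ['language', 'are'] (min_width=12, slack=5)
Line 5: ['bread', 'happy'] (min_width=11, slack=6)
Line 6: ['curtain', 'any', 'grass'] (min_width=17, slack=0)
Line 7: ['chapter', 'structure'] (min_width=17, slack=0)
Line 8: ['angry', 'rock', 'year'] (min_width=15, slack=2)
Line 9: ['fruit', 'word'] (min_width=10, slack=7)
Line 10: ['diamond', 'purple'] (min_width=14, slack=3)
Line 11: ['deep'] (min_width=4, slack=13)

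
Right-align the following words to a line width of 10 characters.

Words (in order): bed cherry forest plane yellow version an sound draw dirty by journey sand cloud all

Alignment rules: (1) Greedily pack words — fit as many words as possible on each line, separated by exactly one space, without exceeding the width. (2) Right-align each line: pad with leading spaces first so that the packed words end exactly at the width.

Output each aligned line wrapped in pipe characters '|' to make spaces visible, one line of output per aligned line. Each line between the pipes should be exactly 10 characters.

Answer: |bed cherry|
|    forest|
|     plane|
|    yellow|
|version an|
|sound draw|
|  dirty by|
|   journey|
|sand cloud|
|       all|

Derivation:
Line 1: ['bed', 'cherry'] (min_width=10, slack=0)
Line 2: ['forest'] (min_width=6, slack=4)
Line 3: ['plane'] (min_width=5, slack=5)
Line 4: ['yellow'] (min_width=6, slack=4)
Line 5: ['version', 'an'] (min_width=10, slack=0)
Line 6: ['sound', 'draw'] (min_width=10, slack=0)
Line 7: ['dirty', 'by'] (min_width=8, slack=2)
Line 8: ['journey'] (min_width=7, slack=3)
Line 9: ['sand', 'cloud'] (min_width=10, slack=0)
Line 10: ['all'] (min_width=3, slack=7)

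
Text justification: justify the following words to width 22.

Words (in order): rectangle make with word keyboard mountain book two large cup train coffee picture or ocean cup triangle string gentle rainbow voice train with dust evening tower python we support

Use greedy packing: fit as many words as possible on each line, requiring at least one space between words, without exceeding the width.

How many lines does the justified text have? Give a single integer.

Line 1: ['rectangle', 'make', 'with'] (min_width=19, slack=3)
Line 2: ['word', 'keyboard', 'mountain'] (min_width=22, slack=0)
Line 3: ['book', 'two', 'large', 'cup'] (min_width=18, slack=4)
Line 4: ['train', 'coffee', 'picture'] (min_width=20, slack=2)
Line 5: ['or', 'ocean', 'cup', 'triangle'] (min_width=21, slack=1)
Line 6: ['string', 'gentle', 'rainbow'] (min_width=21, slack=1)
Line 7: ['voice', 'train', 'with', 'dust'] (min_width=21, slack=1)
Line 8: ['evening', 'tower', 'python'] (min_width=20, slack=2)
Line 9: ['we', 'support'] (min_width=10, slack=12)
Total lines: 9

Answer: 9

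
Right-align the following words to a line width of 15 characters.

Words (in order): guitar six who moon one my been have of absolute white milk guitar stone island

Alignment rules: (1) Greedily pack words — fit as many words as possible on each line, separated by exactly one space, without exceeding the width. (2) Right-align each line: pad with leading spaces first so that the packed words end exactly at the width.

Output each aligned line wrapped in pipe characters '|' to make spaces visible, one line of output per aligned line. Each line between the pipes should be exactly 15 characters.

Answer: | guitar six who|
|    moon one my|
|   been have of|
| absolute white|
|    milk guitar|
|   stone island|

Derivation:
Line 1: ['guitar', 'six', 'who'] (min_width=14, slack=1)
Line 2: ['moon', 'one', 'my'] (min_width=11, slack=4)
Line 3: ['been', 'have', 'of'] (min_width=12, slack=3)
Line 4: ['absolute', 'white'] (min_width=14, slack=1)
Line 5: ['milk', 'guitar'] (min_width=11, slack=4)
Line 6: ['stone', 'island'] (min_width=12, slack=3)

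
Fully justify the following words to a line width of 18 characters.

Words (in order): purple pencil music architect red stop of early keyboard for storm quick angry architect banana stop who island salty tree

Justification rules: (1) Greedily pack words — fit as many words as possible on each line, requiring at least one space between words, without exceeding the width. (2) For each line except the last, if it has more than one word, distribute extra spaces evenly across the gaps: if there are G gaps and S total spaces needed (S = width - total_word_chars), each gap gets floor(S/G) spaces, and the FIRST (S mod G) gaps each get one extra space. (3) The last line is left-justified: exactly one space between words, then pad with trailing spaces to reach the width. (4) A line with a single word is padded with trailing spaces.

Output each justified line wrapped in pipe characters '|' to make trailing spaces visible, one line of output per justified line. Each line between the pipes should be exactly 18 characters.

Line 1: ['purple', 'pencil'] (min_width=13, slack=5)
Line 2: ['music', 'architect'] (min_width=15, slack=3)
Line 3: ['red', 'stop', 'of', 'early'] (min_width=17, slack=1)
Line 4: ['keyboard', 'for', 'storm'] (min_width=18, slack=0)
Line 5: ['quick', 'angry'] (min_width=11, slack=7)
Line 6: ['architect', 'banana'] (min_width=16, slack=2)
Line 7: ['stop', 'who', 'island'] (min_width=15, slack=3)
Line 8: ['salty', 'tree'] (min_width=10, slack=8)

Answer: |purple      pencil|
|music    architect|
|red  stop of early|
|keyboard for storm|
|quick        angry|
|architect   banana|
|stop   who  island|
|salty tree        |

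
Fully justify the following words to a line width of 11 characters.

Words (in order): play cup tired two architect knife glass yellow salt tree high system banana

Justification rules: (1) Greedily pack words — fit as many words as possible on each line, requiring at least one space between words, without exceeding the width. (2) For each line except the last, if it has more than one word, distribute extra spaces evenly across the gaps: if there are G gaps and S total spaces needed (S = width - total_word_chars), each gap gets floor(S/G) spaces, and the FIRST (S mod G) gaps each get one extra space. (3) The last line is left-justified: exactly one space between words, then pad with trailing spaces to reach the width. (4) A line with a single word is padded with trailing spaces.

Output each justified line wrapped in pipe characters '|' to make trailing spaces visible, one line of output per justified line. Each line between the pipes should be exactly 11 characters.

Line 1: ['play', 'cup'] (min_width=8, slack=3)
Line 2: ['tired', 'two'] (min_width=9, slack=2)
Line 3: ['architect'] (min_width=9, slack=2)
Line 4: ['knife', 'glass'] (min_width=11, slack=0)
Line 5: ['yellow', 'salt'] (min_width=11, slack=0)
Line 6: ['tree', 'high'] (min_width=9, slack=2)
Line 7: ['system'] (min_width=6, slack=5)
Line 8: ['banana'] (min_width=6, slack=5)

Answer: |play    cup|
|tired   two|
|architect  |
|knife glass|
|yellow salt|
|tree   high|
|system     |
|banana     |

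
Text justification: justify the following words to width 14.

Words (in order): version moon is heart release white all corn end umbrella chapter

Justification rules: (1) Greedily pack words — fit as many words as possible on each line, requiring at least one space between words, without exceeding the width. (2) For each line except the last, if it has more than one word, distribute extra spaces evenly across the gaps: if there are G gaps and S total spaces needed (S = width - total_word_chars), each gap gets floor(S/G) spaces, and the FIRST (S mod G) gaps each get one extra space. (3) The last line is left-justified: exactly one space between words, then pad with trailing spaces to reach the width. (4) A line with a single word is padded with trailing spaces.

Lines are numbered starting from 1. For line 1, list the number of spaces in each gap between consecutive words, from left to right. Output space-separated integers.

Answer: 3

Derivation:
Line 1: ['version', 'moon'] (min_width=12, slack=2)
Line 2: ['is', 'heart'] (min_width=8, slack=6)
Line 3: ['release', 'white'] (min_width=13, slack=1)
Line 4: ['all', 'corn', 'end'] (min_width=12, slack=2)
Line 5: ['umbrella'] (min_width=8, slack=6)
Line 6: ['chapter'] (min_width=7, slack=7)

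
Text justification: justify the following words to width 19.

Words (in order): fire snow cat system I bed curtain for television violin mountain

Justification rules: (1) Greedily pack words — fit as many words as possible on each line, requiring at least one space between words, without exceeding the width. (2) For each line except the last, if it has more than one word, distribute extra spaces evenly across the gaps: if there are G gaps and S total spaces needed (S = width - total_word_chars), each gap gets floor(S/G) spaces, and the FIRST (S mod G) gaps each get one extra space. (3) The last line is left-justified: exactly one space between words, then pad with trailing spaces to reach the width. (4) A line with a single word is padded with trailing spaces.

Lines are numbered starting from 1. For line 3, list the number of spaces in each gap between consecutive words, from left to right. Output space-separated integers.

Answer: 9

Derivation:
Line 1: ['fire', 'snow', 'cat'] (min_width=13, slack=6)
Line 2: ['system', 'I', 'bed'] (min_width=12, slack=7)
Line 3: ['curtain', 'for'] (min_width=11, slack=8)
Line 4: ['television', 'violin'] (min_width=17, slack=2)
Line 5: ['mountain'] (min_width=8, slack=11)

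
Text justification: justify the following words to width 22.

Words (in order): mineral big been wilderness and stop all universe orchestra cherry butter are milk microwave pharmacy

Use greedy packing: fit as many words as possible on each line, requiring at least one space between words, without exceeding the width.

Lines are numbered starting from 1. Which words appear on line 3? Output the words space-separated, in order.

Line 1: ['mineral', 'big', 'been'] (min_width=16, slack=6)
Line 2: ['wilderness', 'and', 'stop'] (min_width=19, slack=3)
Line 3: ['all', 'universe', 'orchestra'] (min_width=22, slack=0)
Line 4: ['cherry', 'butter', 'are', 'milk'] (min_width=22, slack=0)
Line 5: ['microwave', 'pharmacy'] (min_width=18, slack=4)

Answer: all universe orchestra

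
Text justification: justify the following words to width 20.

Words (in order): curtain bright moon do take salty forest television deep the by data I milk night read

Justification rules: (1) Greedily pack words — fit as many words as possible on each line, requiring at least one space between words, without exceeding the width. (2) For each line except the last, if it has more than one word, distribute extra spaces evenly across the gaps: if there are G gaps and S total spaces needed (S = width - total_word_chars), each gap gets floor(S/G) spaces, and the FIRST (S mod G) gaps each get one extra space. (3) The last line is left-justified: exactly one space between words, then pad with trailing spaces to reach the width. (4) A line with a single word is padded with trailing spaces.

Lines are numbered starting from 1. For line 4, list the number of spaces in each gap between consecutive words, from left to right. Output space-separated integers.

Answer: 1 1 1 1

Derivation:
Line 1: ['curtain', 'bright', 'moon'] (min_width=19, slack=1)
Line 2: ['do', 'take', 'salty', 'forest'] (min_width=20, slack=0)
Line 3: ['television', 'deep', 'the'] (min_width=19, slack=1)
Line 4: ['by', 'data', 'I', 'milk', 'night'] (min_width=20, slack=0)
Line 5: ['read'] (min_width=4, slack=16)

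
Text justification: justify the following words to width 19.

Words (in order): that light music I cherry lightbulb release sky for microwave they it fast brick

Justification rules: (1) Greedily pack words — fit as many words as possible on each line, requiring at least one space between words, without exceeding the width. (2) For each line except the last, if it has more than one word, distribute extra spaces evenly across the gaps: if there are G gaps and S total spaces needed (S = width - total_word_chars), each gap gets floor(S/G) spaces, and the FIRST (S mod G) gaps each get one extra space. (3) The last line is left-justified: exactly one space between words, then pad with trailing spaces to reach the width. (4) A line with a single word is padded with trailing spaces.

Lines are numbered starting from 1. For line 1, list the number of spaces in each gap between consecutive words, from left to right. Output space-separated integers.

Line 1: ['that', 'light', 'music', 'I'] (min_width=18, slack=1)
Line 2: ['cherry', 'lightbulb'] (min_width=16, slack=3)
Line 3: ['release', 'sky', 'for'] (min_width=15, slack=4)
Line 4: ['microwave', 'they', 'it'] (min_width=17, slack=2)
Line 5: ['fast', 'brick'] (min_width=10, slack=9)

Answer: 2 1 1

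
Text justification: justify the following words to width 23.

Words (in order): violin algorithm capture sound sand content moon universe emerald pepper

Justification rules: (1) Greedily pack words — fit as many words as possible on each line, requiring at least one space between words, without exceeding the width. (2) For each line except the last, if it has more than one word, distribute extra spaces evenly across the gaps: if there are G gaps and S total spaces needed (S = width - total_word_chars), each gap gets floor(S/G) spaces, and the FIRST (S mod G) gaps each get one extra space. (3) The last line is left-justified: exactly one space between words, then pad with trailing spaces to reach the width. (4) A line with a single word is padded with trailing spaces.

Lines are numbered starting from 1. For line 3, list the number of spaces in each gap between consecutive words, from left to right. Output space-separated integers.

Line 1: ['violin', 'algorithm'] (min_width=16, slack=7)
Line 2: ['capture', 'sound', 'sand'] (min_width=18, slack=5)
Line 3: ['content', 'moon', 'universe'] (min_width=21, slack=2)
Line 4: ['emerald', 'pepper'] (min_width=14, slack=9)

Answer: 2 2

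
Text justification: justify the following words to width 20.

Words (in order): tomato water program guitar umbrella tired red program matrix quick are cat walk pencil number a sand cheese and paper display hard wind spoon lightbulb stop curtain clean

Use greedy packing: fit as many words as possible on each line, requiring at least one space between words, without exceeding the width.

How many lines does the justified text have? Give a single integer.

Line 1: ['tomato', 'water', 'program'] (min_width=20, slack=0)
Line 2: ['guitar', 'umbrella'] (min_width=15, slack=5)
Line 3: ['tired', 'red', 'program'] (min_width=17, slack=3)
Line 4: ['matrix', 'quick', 'are', 'cat'] (min_width=20, slack=0)
Line 5: ['walk', 'pencil', 'number', 'a'] (min_width=20, slack=0)
Line 6: ['sand', 'cheese', 'and'] (min_width=15, slack=5)
Line 7: ['paper', 'display', 'hard'] (min_width=18, slack=2)
Line 8: ['wind', 'spoon', 'lightbulb'] (min_width=20, slack=0)
Line 9: ['stop', 'curtain', 'clean'] (min_width=18, slack=2)
Total lines: 9

Answer: 9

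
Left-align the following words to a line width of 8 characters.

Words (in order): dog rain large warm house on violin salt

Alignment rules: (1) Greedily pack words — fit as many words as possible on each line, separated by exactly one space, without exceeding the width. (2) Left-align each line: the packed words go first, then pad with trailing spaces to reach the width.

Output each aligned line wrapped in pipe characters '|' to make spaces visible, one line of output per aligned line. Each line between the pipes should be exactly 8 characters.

Answer: |dog rain|
|large   |
|warm    |
|house on|
|violin  |
|salt    |

Derivation:
Line 1: ['dog', 'rain'] (min_width=8, slack=0)
Line 2: ['large'] (min_width=5, slack=3)
Line 3: ['warm'] (min_width=4, slack=4)
Line 4: ['house', 'on'] (min_width=8, slack=0)
Line 5: ['violin'] (min_width=6, slack=2)
Line 6: ['salt'] (min_width=4, slack=4)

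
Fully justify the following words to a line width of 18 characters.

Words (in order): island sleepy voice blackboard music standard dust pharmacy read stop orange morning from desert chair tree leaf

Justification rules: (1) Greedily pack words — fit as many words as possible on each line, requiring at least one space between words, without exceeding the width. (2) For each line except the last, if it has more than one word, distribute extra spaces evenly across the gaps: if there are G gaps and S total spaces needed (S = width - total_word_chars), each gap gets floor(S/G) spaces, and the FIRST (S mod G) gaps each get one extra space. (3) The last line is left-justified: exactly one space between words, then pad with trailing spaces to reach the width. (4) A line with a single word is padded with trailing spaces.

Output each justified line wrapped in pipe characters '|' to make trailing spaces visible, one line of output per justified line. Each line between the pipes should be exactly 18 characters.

Answer: |island      sleepy|
|voice   blackboard|
|music     standard|
|dust pharmacy read|
|stop        orange|
|morning       from|
|desert  chair tree|
|leaf              |

Derivation:
Line 1: ['island', 'sleepy'] (min_width=13, slack=5)
Line 2: ['voice', 'blackboard'] (min_width=16, slack=2)
Line 3: ['music', 'standard'] (min_width=14, slack=4)
Line 4: ['dust', 'pharmacy', 'read'] (min_width=18, slack=0)
Line 5: ['stop', 'orange'] (min_width=11, slack=7)
Line 6: ['morning', 'from'] (min_width=12, slack=6)
Line 7: ['desert', 'chair', 'tree'] (min_width=17, slack=1)
Line 8: ['leaf'] (min_width=4, slack=14)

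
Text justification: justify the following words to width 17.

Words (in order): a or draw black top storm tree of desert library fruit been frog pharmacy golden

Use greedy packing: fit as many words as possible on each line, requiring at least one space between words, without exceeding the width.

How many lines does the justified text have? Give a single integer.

Line 1: ['a', 'or', 'draw', 'black'] (min_width=15, slack=2)
Line 2: ['top', 'storm', 'tree', 'of'] (min_width=17, slack=0)
Line 3: ['desert', 'library'] (min_width=14, slack=3)
Line 4: ['fruit', 'been', 'frog'] (min_width=15, slack=2)
Line 5: ['pharmacy', 'golden'] (min_width=15, slack=2)
Total lines: 5

Answer: 5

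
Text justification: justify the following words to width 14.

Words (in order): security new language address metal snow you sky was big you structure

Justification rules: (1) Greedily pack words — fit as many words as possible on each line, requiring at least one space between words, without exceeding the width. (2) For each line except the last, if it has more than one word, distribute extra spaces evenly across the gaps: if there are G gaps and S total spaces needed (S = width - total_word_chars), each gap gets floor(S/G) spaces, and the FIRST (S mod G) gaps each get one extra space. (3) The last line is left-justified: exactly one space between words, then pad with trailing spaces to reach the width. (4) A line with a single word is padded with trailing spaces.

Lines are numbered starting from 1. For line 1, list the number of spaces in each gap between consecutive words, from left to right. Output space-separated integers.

Line 1: ['security', 'new'] (min_width=12, slack=2)
Line 2: ['language'] (min_width=8, slack=6)
Line 3: ['address', 'metal'] (min_width=13, slack=1)
Line 4: ['snow', 'you', 'sky'] (min_width=12, slack=2)
Line 5: ['was', 'big', 'you'] (min_width=11, slack=3)
Line 6: ['structure'] (min_width=9, slack=5)

Answer: 3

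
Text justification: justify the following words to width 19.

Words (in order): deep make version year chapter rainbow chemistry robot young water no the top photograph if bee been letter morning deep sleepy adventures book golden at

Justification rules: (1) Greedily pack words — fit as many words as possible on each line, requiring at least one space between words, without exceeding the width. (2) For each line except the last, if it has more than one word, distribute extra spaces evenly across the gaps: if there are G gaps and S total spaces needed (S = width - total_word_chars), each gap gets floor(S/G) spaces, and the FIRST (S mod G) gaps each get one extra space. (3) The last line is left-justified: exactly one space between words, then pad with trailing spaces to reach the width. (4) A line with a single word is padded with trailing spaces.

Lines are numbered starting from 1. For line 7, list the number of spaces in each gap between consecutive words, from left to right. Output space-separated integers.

Answer: 1 1

Derivation:
Line 1: ['deep', 'make', 'version'] (min_width=17, slack=2)
Line 2: ['year', 'chapter'] (min_width=12, slack=7)
Line 3: ['rainbow', 'chemistry'] (min_width=17, slack=2)
Line 4: ['robot', 'young', 'water'] (min_width=17, slack=2)
Line 5: ['no', 'the', 'top'] (min_width=10, slack=9)
Line 6: ['photograph', 'if', 'bee'] (min_width=17, slack=2)
Line 7: ['been', 'letter', 'morning'] (min_width=19, slack=0)
Line 8: ['deep', 'sleepy'] (min_width=11, slack=8)
Line 9: ['adventures', 'book'] (min_width=15, slack=4)
Line 10: ['golden', 'at'] (min_width=9, slack=10)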